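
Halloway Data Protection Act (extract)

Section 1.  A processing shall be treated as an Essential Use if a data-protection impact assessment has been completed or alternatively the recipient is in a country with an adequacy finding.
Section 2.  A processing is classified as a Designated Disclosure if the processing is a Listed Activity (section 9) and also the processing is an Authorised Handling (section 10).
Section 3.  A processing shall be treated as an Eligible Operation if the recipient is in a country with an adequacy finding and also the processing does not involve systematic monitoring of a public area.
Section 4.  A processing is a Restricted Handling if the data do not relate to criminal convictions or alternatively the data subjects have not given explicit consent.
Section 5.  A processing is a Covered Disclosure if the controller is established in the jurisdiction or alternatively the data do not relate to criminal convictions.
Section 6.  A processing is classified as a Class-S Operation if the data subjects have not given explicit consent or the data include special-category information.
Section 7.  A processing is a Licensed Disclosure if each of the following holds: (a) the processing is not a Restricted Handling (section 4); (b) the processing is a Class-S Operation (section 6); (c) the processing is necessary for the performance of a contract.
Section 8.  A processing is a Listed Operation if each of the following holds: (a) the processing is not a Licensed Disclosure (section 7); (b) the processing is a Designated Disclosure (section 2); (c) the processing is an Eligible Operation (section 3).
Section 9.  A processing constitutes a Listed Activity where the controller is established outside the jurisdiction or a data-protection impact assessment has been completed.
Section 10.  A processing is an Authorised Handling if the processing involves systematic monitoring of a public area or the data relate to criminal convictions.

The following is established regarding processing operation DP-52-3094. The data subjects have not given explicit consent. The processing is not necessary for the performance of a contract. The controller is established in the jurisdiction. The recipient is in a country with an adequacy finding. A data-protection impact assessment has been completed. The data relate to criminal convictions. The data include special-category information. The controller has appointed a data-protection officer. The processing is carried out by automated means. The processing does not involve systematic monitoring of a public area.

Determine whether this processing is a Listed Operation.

Yes

Under section 4: the data do not relate to criminal convictions? no; or the data subjects have not given explicit consent? yes. So the processing is a Restricted Handling.
Under section 6: the data subjects have not given explicit consent? yes; or the data include special-category information? yes. So the processing is a Class-S Operation.
Under section 7: not a Restricted Handling (section 4)? no; and Class-S Operation (section 6)? yes; and the processing is necessary for the performance of a contract? no. So the processing is not a Licensed Disclosure.
Under section 9: the controller is established outside the jurisdiction? no; or a data-protection impact assessment has been completed? yes. So the processing is a Listed Activity.
Under section 10: the processing involves systematic monitoring of a public area? no; or the data relate to criminal convictions? yes. So the processing is an Authorised Handling.
Under section 2: Listed Activity (section 9)? yes; and Authorised Handling (section 10)? yes. So the processing is a Designated Disclosure.
Under section 3: the recipient is in a country with an adequacy finding? yes; and the processing does not involve systematic monitoring of a public area? yes. So the processing is an Eligible Operation.
Under section 8: not a Licensed Disclosure (section 7)? yes; and Designated Disclosure (section 2)? yes; and Eligible Operation (section 3)? yes. So the processing is a Listed Operation.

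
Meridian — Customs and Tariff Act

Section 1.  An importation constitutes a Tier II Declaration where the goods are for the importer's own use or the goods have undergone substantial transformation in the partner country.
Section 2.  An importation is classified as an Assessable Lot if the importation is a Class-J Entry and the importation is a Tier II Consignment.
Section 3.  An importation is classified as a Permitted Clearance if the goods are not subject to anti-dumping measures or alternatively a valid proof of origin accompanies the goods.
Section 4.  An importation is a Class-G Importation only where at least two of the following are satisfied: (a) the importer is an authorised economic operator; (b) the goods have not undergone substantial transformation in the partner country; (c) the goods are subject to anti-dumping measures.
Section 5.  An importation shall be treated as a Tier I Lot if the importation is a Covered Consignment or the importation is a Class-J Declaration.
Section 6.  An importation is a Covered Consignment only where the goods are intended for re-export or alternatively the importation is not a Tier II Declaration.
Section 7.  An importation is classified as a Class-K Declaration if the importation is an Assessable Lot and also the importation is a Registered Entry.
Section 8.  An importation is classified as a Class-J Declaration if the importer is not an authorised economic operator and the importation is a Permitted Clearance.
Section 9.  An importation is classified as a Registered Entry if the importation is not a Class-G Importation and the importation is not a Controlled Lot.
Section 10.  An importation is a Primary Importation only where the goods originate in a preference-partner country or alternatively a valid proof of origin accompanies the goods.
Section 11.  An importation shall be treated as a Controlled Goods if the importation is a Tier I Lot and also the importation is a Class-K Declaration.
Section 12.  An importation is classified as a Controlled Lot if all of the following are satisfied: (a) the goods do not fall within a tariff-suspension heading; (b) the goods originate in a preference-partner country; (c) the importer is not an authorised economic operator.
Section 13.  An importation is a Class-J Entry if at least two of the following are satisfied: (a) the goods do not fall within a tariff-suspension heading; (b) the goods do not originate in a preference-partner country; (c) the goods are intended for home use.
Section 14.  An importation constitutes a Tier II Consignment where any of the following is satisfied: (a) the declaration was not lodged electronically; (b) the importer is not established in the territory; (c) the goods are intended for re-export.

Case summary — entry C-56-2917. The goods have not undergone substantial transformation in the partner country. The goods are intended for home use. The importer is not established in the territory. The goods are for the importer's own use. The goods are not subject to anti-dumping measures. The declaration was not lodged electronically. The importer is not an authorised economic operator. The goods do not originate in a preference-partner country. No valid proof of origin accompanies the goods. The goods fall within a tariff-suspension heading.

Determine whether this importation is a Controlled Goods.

Yes

section 1 — Tier II Declaration: [the goods are for the importer's own use? yes] OR [the goods have undergone substantial transformation in the partner country? no] → satisfied.
section 6 — Covered Consignment: [the goods are intended for re-export? no] OR [not a Tier II Declaration (section 1)? no] → not satisfied.
section 3 — Permitted Clearance: [the goods are not subject to anti-dumping measures? yes] OR [a valid proof of origin accompanies the goods? no] → satisfied.
section 8 — Class-J Declaration: [the importer is not an authorised economic operator? yes] AND [Permitted Clearance (section 3)? yes] → satisfied.
section 5 — Tier I Lot: [Covered Consignment (section 6)? no] OR [Class-J Declaration (section 8)? yes] → satisfied.
section 13 — Class-J Entry: the goods do not fall within a tariff-suspension heading? no; the goods do not originate in a preference-partner country? yes; the goods are intended for home use? yes — 2 of 3 hold (need ≥2) → satisfied.
section 14 — Tier II Consignment: [the declaration was not lodged electronically? yes] OR [the importer is not established in the territory? yes] OR [the goods are intended for re-export? no] → satisfied.
section 2 — Assessable Lot: [Class-J Entry (section 13)? yes] AND [Tier II Consignment (section 14)? yes] → satisfied.
section 4 — Class-G Importation: the importer is an authorised economic operator? no; the goods have not undergone substantial transformation in the partner country? yes; the goods are subject to anti-dumping measures? no — 1 of 3 hold (need ≥2) → not satisfied.
section 12 — Controlled Lot: [the goods do not fall within a tariff-suspension heading? no] AND [the goods originate in a preference-partner country? no] AND [the importer is not an authorised economic operator? yes] → not satisfied.
section 9 — Registered Entry: [not a Class-G Importation (section 4)? yes] AND [not a Controlled Lot (section 12)? yes] → satisfied.
section 7 — Class-K Declaration: [Assessable Lot (section 2)? yes] AND [Registered Entry (section 9)? yes] → satisfied.
section 11 — Controlled Goods: [Tier I Lot (section 5)? yes] AND [Class-K Declaration (section 7)? yes] → satisfied.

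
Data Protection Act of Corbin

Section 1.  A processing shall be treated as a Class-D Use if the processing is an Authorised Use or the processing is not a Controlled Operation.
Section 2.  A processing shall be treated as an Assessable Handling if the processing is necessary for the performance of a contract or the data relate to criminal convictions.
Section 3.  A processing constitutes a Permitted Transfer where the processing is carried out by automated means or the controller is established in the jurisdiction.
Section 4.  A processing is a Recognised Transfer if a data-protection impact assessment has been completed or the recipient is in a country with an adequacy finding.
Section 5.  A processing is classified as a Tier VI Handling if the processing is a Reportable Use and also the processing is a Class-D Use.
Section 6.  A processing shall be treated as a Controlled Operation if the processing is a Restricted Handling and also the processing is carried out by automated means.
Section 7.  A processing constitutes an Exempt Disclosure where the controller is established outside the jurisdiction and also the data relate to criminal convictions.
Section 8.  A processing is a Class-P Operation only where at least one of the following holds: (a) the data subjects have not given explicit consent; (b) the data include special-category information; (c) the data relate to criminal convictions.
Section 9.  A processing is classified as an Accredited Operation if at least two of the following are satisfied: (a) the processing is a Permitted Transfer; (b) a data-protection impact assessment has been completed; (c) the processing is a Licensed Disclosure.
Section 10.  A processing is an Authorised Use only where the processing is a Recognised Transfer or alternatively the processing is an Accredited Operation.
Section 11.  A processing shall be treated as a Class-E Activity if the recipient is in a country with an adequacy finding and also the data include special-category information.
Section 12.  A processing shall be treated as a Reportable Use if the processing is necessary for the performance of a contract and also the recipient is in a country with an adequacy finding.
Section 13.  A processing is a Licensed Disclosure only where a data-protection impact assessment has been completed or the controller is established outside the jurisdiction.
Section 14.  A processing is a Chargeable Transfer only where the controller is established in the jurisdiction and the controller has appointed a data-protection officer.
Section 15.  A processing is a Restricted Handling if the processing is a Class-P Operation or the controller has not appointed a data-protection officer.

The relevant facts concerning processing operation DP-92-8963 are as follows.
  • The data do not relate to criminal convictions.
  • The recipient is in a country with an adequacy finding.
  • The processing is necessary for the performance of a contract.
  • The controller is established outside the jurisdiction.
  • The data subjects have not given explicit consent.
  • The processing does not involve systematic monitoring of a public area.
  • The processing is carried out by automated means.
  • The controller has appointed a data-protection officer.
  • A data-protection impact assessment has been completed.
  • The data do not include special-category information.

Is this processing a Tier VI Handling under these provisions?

section 12 — Reportable Use: [the processing is necessary for the performance of a contract? yes] AND [the recipient is in a country with an adequacy finding? yes] → satisfied.
section 4 — Recognised Transfer: [a data-protection impact assessment has been completed? yes] OR [the recipient is in a country with an adequacy finding? yes] → satisfied.
section 3 — Permitted Transfer: [the processing is carried out by automated means? yes] OR [the controller is established in the jurisdiction? no] → satisfied.
section 13 — Licensed Disclosure: [a data-protection impact assessment has been completed? yes] OR [the controller is established outside the jurisdiction? yes] → satisfied.
section 9 — Accredited Operation: Permitted Transfer (section 3)? yes; a data-protection impact assessment has been completed? yes; Licensed Disclosure (section 13)? yes — 3 of 3 hold (need ≥2) → satisfied.
section 10 — Authorised Use: [Recognised Transfer (section 4)? yes] OR [Accredited Operation (section 9)? yes] → satisfied.
section 8 — Class-P Operation: [the data subjects have not given explicit consent? yes] OR [the data include special-category information? no] OR [the data relate to criminal convictions? no] → satisfied.
section 15 — Restricted Handling: [Class-P Operation (section 8)? yes] OR [the controller has not appointed a data-protection officer? no] → satisfied.
section 6 — Controlled Operation: [Restricted Handling (section 15)? yes] AND [the processing is carried out by automated means? yes] → satisfied.
section 1 — Class-D Use: [Authorised Use (section 10)? yes] OR [not a Controlled Operation (section 6)? no] → satisfied.
section 5 — Tier VI Handling: [Reportable Use (section 12)? yes] AND [Class-D Use (section 1)? yes] → satisfied.

Yes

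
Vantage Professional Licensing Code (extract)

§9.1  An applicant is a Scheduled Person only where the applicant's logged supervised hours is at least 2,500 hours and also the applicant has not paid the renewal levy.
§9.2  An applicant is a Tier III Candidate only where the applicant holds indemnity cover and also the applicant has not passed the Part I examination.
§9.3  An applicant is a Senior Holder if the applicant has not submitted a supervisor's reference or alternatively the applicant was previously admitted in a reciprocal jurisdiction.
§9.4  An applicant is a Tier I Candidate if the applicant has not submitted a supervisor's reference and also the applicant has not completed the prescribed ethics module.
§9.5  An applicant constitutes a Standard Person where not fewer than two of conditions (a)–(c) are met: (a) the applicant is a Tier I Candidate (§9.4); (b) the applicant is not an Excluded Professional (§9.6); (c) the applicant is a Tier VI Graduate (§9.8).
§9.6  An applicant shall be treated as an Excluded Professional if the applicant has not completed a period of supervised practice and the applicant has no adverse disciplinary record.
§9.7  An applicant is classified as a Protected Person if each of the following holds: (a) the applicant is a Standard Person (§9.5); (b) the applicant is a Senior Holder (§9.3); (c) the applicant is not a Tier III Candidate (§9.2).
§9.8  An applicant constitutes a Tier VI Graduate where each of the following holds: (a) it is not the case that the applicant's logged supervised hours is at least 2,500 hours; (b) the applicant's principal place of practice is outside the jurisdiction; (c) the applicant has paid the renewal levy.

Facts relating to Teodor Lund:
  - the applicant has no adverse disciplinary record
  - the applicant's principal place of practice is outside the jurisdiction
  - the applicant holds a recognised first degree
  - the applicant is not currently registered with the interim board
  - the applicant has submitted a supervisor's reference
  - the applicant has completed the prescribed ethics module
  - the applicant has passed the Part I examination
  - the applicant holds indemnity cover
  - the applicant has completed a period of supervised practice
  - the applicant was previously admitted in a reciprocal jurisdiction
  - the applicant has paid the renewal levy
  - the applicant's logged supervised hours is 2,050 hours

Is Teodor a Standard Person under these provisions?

§9.4 — Tier I Candidate: [the applicant has not submitted a supervisor's reference? no] AND [the applicant has not completed the prescribed ethics module? no] → not satisfied.
§9.6 — Excluded Professional: [the applicant has not completed a period of supervised practice? no] AND [the applicant has no adverse disciplinary record? yes] → not satisfied.
§9.8 — Tier VI Graduate: [applicant's logged supervised hours: 2,050 hours ≥ 2,500 hours? no, so negated condition yes] AND [the applicant's principal place of practice is outside the jurisdiction? yes] AND [the applicant has paid the renewal levy? yes] → satisfied.
§9.5 — Standard Person: Tier I Candidate (§9.4)? no; not an Excluded Professional (§9.6)? yes; Tier VI Graduate (§9.8)? yes — 2 of 3 hold (need ≥2) → satisfied.

Yes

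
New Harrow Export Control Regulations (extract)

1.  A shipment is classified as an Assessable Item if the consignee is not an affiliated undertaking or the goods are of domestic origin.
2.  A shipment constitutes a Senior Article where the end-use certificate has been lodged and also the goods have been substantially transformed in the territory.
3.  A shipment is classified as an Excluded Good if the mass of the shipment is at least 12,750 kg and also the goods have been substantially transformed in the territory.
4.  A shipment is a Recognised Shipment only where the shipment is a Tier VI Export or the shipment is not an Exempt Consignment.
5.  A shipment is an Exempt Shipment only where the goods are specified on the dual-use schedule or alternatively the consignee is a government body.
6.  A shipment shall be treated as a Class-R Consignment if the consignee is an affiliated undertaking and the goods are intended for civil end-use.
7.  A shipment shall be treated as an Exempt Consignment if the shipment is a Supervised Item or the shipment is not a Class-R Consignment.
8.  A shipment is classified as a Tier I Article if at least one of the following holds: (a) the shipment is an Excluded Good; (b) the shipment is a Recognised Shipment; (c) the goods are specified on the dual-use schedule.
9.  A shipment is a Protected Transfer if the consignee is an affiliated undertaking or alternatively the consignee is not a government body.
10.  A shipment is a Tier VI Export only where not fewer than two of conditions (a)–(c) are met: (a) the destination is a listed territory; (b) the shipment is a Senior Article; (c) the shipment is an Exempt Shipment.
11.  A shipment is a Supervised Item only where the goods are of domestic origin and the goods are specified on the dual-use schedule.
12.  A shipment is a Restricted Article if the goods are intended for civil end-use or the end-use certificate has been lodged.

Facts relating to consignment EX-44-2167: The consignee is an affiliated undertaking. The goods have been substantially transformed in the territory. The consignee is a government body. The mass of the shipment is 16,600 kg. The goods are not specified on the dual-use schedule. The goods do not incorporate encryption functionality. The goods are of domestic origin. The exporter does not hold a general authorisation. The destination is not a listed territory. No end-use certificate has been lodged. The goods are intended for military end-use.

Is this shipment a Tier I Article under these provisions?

paragraph 3 — Excluded Good: [mass of the shipment: 16,600 kg ≥ 12,750 kg? yes] AND [the goods have been substantially transformed in the territory? yes] → satisfied.
paragraph 2 — Senior Article: [the end-use certificate has been lodged? no] AND [the goods have been substantially transformed in the territory? yes] → not satisfied.
paragraph 5 — Exempt Shipment: [the goods are specified on the dual-use schedule? no] OR [the consignee is a government body? yes] → satisfied.
paragraph 10 — Tier VI Export: the destination is a listed territory? no; Senior Article (paragraph 2)? no; Exempt Shipment (paragraph 5)? yes — 1 of 3 hold (need ≥2) → not satisfied.
paragraph 11 — Supervised Item: [the goods are of domestic origin? yes] AND [the goods are specified on the dual-use schedule? no] → not satisfied.
paragraph 6 — Class-R Consignment: [the consignee is an affiliated undertaking? yes] AND [the goods are intended for civil end-use? no] → not satisfied.
paragraph 7 — Exempt Consignment: [Supervised Item (paragraph 11)? no] OR [not a Class-R Consignment (paragraph 6)? yes] → satisfied.
paragraph 4 — Recognised Shipment: [Tier VI Export (paragraph 10)? no] OR [not an Exempt Consignment (paragraph 7)? no] → not satisfied.
paragraph 8 — Tier I Article: [Excluded Good (paragraph 3)? yes] OR [Recognised Shipment (paragraph 4)? no] OR [the goods are specified on the dual-use schedule? no] → satisfied.

Yes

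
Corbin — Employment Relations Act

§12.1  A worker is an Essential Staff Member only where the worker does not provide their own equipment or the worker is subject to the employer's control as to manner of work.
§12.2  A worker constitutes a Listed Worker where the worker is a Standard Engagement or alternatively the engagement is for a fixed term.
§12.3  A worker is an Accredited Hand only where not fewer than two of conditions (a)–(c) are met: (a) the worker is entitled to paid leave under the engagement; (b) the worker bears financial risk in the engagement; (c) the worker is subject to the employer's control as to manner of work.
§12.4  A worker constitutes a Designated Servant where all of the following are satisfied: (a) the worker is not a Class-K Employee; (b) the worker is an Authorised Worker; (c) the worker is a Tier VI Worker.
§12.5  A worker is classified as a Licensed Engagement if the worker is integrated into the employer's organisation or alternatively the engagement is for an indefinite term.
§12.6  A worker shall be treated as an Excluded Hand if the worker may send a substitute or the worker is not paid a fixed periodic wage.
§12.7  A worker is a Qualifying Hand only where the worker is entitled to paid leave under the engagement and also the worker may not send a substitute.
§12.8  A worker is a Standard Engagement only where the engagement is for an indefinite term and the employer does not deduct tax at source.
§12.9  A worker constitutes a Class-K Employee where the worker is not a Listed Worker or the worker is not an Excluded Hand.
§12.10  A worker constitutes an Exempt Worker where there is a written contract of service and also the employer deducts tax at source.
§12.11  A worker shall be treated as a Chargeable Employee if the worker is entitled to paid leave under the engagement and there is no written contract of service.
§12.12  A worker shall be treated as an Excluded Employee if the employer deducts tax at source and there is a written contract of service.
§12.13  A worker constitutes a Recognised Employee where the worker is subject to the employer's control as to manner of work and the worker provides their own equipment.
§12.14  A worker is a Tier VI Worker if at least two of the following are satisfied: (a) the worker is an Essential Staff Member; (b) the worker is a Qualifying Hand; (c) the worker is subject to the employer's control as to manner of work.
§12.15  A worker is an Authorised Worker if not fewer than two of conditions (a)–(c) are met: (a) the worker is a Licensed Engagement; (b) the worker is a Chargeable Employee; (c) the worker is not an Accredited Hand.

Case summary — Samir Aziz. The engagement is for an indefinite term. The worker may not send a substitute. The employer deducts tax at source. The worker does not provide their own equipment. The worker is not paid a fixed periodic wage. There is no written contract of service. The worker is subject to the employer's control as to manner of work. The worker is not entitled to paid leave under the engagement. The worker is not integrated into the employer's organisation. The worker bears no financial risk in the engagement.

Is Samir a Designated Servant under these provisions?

No

§12.8 — Standard Engagement: [the engagement is for an indefinite term? yes] AND [the employer does not deduct tax at source? no] → not satisfied.
§12.2 — Listed Worker: [Standard Engagement (§12.8)? no] OR [the engagement is for a fixed term? no] → not satisfied.
§12.6 — Excluded Hand: [the worker may send a substitute? no] OR [the worker is not paid a fixed periodic wage? yes] → satisfied.
§12.9 — Class-K Employee: [not a Listed Worker (§12.2)? yes] OR [not an Excluded Hand (§12.6)? no] → satisfied.
§12.5 — Licensed Engagement: [the worker is integrated into the employer's organisation? no] OR [the engagement is for an indefinite term? yes] → satisfied.
§12.11 — Chargeable Employee: [the worker is entitled to paid leave under the engagement? no] AND [there is no written contract of service? yes] → not satisfied.
§12.3 — Accredited Hand: the worker is entitled to paid leave under the engagement? no; the worker bears financial risk in the engagement? no; the worker is subject to the employer's control as to manner of work? yes — 1 of 3 hold (need ≥2) → not satisfied.
§12.15 — Authorised Worker: Licensed Engagement (§12.5)? yes; Chargeable Employee (§12.11)? no; not an Accredited Hand (§12.3)? yes — 2 of 3 hold (need ≥2) → satisfied.
§12.1 — Essential Staff Member: [the worker does not provide their own equipment? yes] OR [the worker is subject to the employer's control as to manner of work? yes] → satisfied.
§12.7 — Qualifying Hand: [the worker is entitled to paid leave under the engagement? no] AND [the worker may not send a substitute? yes] → not satisfied.
§12.14 — Tier VI Worker: Essential Staff Member (§12.1)? yes; Qualifying Hand (§12.7)? no; the worker is subject to the employer's control as to manner of work? yes — 2 of 3 hold (need ≥2) → satisfied.
§12.4 — Designated Servant: [not a Class-K Employee (§12.9)? no] AND [Authorised Worker (§12.15)? yes] AND [Tier VI Worker (§12.14)? yes] → not satisfied.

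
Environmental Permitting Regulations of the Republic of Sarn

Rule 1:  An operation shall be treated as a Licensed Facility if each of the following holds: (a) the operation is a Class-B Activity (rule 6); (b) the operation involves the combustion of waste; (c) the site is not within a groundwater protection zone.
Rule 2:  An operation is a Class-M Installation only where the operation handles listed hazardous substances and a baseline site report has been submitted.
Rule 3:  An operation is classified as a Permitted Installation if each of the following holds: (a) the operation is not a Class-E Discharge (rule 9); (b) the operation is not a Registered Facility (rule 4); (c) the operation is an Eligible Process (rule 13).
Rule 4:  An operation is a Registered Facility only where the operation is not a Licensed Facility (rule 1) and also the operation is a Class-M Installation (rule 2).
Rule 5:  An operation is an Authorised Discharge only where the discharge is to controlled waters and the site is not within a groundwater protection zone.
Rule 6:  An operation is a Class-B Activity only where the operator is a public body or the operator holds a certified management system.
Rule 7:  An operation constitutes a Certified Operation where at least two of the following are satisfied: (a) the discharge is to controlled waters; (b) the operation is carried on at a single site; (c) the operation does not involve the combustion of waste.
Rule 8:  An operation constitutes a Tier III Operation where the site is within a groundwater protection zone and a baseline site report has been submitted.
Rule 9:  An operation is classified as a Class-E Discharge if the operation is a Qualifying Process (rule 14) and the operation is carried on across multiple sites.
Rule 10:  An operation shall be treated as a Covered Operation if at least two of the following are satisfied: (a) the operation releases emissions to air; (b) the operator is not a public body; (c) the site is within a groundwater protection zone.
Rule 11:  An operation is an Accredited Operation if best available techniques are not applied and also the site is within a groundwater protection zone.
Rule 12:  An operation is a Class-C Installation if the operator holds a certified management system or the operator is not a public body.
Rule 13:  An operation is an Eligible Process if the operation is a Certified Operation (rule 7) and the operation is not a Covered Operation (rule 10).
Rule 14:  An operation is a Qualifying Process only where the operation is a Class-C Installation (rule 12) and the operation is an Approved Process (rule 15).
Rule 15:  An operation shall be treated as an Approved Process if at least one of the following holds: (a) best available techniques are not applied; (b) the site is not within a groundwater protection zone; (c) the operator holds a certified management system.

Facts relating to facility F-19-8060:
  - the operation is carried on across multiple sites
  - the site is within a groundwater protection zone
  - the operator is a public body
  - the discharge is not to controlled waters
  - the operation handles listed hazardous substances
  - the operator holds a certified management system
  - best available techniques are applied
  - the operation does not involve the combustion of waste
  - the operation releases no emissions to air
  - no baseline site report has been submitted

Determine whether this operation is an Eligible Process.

No

rule 7 — Certified Operation: the discharge is to controlled waters? no; the operation is carried on at a single site? no; the operation does not involve the combustion of waste? yes — 1 of 3 hold (need ≥2) → not satisfied.
rule 10 — Covered Operation: the operation releases emissions to air? no; the operator is not a public body? no; the site is within a groundwater protection zone? yes — 1 of 3 hold (need ≥2) → not satisfied.
rule 13 — Eligible Process: [Certified Operation (rule 7)? no] AND [not a Covered Operation (rule 10)? yes] → not satisfied.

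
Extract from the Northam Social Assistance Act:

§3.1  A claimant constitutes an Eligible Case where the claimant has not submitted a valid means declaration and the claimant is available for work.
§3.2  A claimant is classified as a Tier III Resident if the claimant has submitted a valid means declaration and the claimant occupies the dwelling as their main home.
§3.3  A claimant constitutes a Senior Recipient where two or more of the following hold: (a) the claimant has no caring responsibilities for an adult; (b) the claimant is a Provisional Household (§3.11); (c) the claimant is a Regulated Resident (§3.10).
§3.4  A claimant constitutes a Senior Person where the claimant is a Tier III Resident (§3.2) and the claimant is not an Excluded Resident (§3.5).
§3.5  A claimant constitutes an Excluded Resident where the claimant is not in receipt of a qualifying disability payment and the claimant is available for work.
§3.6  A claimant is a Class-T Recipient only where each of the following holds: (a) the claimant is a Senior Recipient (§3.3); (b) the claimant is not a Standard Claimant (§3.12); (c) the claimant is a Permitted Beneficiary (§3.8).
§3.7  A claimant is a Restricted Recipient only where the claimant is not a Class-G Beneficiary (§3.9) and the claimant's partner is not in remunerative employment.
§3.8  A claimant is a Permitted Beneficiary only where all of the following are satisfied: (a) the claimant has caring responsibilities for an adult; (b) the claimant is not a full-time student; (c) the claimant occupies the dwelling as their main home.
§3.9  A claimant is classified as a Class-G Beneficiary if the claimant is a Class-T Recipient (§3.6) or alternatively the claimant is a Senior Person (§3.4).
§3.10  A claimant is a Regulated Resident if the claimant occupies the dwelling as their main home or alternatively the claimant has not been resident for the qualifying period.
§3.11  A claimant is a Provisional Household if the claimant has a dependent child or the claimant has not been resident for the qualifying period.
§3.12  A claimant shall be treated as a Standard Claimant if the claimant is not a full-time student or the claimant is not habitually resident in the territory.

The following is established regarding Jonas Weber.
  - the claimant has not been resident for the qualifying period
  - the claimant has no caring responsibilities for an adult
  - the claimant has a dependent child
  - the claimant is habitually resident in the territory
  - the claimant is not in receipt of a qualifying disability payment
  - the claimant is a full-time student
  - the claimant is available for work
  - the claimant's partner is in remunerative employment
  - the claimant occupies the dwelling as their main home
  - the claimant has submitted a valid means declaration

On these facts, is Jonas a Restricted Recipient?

§3.11 — Provisional Household: [the claimant has a dependent child? yes] OR [the claimant has not been resident for the qualifying period? yes] → satisfied.
§3.10 — Regulated Resident: [the claimant occupies the dwelling as their main home? yes] OR [the claimant has not been resident for the qualifying period? yes] → satisfied.
§3.3 — Senior Recipient: the claimant has no caring responsibilities for an adult? yes; Provisional Household (§3.11)? yes; Regulated Resident (§3.10)? yes — 3 of 3 hold (need ≥2) → satisfied.
§3.12 — Standard Claimant: [the claimant is not a full-time student? no] OR [the claimant is not habitually resident in the territory? no] → not satisfied.
§3.8 — Permitted Beneficiary: [the claimant has caring responsibilities for an adult? no] AND [the claimant is not a full-time student? no] AND [the claimant occupies the dwelling as their main home? yes] → not satisfied.
§3.6 — Class-T Recipient: [Senior Recipient (§3.3)? yes] AND [not a Standard Claimant (§3.12)? yes] AND [Permitted Beneficiary (§3.8)? no] → not satisfied.
§3.2 — Tier III Resident: [the claimant has submitted a valid means declaration? yes] AND [the claimant occupies the dwelling as their main home? yes] → satisfied.
§3.5 — Excluded Resident: [the claimant is not in receipt of a qualifying disability payment? yes] AND [the claimant is available for work? yes] → satisfied.
§3.4 — Senior Person: [Tier III Resident (§3.2)? yes] AND [not an Excluded Resident (§3.5)? no] → not satisfied.
§3.9 — Class-G Beneficiary: [Class-T Recipient (§3.6)? no] OR [Senior Person (§3.4)? no] → not satisfied.
§3.7 — Restricted Recipient: [not a Class-G Beneficiary (§3.9)? yes] AND [the claimant's partner is not in remunerative employment? no] → not satisfied.

No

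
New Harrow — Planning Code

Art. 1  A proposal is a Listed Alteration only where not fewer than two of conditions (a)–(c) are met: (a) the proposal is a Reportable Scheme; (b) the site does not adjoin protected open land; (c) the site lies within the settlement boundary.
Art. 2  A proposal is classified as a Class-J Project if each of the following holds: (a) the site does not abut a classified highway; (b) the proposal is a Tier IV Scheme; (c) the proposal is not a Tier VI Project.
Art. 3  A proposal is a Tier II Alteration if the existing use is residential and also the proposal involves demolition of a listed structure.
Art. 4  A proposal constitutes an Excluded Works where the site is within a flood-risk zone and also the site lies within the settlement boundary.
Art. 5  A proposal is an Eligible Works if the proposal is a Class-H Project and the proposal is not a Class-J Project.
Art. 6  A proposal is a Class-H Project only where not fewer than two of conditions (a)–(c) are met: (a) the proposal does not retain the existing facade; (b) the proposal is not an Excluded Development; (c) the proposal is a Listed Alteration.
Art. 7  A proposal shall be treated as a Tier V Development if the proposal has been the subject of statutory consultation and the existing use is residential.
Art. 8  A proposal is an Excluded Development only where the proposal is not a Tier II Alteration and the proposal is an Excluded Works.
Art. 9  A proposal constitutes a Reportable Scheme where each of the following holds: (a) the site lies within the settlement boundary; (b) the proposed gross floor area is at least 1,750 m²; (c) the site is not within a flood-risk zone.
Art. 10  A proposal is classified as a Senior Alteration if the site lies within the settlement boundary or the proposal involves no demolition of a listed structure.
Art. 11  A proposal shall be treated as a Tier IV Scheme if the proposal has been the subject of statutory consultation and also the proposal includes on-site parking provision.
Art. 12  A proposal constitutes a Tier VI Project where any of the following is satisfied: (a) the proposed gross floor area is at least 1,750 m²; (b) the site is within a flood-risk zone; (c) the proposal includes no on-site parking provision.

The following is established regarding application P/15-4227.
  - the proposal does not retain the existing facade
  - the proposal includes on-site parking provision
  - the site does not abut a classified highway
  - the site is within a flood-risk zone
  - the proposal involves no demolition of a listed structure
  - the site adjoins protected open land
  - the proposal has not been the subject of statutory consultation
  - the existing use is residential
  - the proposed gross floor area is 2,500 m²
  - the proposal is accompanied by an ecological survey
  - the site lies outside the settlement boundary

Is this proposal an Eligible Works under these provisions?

article 3 — Tier II Alteration: [the existing use is residential? yes] AND [the proposal involves demolition of a listed structure? no] → not satisfied.
article 4 — Excluded Works: [the site is within a flood-risk zone? yes] AND [the site lies within the settlement boundary? no] → not satisfied.
article 8 — Excluded Development: [not a Tier II Alteration (article 3)? yes] AND [Excluded Works (article 4)? no] → not satisfied.
article 9 — Reportable Scheme: [the site lies within the settlement boundary? no] AND [proposed gross floor area: 2,500 m² ≥ 1,750 m²? yes] AND [the site is not within a flood-risk zone? no] → not satisfied.
article 1 — Listed Alteration: Reportable Scheme (article 9)? no; the site does not adjoin protected open land? no; the site lies within the settlement boundary? no — 0 of 3 hold (need ≥2) → not satisfied.
article 6 — Class-H Project: the proposal does not retain the existing facade? yes; not an Excluded Development (article 8)? yes; Listed Alteration (article 1)? no — 2 of 3 hold (need ≥2) → satisfied.
article 11 — Tier IV Scheme: [the proposal has been the subject of statutory consultation? no] AND [the proposal includes on-site parking provision? yes] → not satisfied.
article 12 — Tier VI Project: [proposed gross floor area: 2,500 m² ≥ 1,750 m²? yes] OR [the site is within a flood-risk zone? yes] OR [the proposal includes no on-site parking provision? no] → satisfied.
article 2 — Class-J Project: [the site does not abut a classified highway? yes] AND [Tier IV Scheme (article 11)? no] AND [not a Tier VI Project (article 12)? no] → not satisfied.
article 5 — Eligible Works: [Class-H Project (article 6)? yes] AND [not a Class-J Project (article 2)? yes] → satisfied.

Yes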